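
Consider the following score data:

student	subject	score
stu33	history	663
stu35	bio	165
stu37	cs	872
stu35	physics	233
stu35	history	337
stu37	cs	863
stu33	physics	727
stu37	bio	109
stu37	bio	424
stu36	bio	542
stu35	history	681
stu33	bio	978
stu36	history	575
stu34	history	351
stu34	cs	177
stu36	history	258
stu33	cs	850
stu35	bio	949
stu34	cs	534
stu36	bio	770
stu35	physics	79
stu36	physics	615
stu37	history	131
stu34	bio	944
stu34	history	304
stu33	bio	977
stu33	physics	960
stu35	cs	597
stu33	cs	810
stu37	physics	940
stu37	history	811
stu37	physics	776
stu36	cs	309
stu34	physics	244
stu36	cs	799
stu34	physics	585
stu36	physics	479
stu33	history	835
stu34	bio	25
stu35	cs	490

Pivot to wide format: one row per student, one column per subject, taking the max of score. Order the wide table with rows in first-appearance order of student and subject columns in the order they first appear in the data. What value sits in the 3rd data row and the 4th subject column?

With rows in first-appearance order of student, row 3 is student=stu37. subject columns in first-appearance order: history, bio, cs, physics; column 4 is physics.
Long rows with student=stu37, subject=physics: max(940, 776) = 940.

940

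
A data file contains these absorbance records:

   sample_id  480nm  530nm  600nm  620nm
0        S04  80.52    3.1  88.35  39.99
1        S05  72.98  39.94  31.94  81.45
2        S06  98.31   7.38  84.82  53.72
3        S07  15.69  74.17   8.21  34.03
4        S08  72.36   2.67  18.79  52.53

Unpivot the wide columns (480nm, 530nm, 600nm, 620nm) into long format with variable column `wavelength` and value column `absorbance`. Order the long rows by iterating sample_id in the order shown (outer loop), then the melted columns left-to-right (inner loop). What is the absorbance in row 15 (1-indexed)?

20 rows total (5 × 4). Row 15: index ⌊(15-1)/4⌋ = 3 into sample_id → S07; (15-1) mod 4 = 2 into the melted columns → 600nm.
So row 15 is (S07, 600nm, 8.21); absorbance = 8.21.

8.21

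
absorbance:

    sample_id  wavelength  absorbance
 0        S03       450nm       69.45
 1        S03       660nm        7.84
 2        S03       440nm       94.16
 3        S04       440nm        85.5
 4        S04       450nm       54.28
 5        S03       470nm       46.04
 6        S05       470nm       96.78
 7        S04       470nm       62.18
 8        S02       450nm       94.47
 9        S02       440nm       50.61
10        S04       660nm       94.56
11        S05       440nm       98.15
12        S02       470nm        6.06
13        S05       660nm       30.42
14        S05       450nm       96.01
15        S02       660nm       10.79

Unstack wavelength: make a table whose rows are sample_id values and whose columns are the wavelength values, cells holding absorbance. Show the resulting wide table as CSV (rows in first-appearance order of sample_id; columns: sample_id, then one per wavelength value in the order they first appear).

Columns: sample_id plus the 4 distinct wavelength values (450nm, 660nm, 440nm, 470nm).
For example, row S03 column 450nm takes absorbance=69.45 from the long row (S03, 450nm).

sample_id,450nm,660nm,440nm,470nm
S03,69.45,7.84,94.16,46.04
S04,54.28,94.56,85.5,62.18
S05,96.01,30.42,98.15,96.78
S02,94.47,10.79,50.61,6.06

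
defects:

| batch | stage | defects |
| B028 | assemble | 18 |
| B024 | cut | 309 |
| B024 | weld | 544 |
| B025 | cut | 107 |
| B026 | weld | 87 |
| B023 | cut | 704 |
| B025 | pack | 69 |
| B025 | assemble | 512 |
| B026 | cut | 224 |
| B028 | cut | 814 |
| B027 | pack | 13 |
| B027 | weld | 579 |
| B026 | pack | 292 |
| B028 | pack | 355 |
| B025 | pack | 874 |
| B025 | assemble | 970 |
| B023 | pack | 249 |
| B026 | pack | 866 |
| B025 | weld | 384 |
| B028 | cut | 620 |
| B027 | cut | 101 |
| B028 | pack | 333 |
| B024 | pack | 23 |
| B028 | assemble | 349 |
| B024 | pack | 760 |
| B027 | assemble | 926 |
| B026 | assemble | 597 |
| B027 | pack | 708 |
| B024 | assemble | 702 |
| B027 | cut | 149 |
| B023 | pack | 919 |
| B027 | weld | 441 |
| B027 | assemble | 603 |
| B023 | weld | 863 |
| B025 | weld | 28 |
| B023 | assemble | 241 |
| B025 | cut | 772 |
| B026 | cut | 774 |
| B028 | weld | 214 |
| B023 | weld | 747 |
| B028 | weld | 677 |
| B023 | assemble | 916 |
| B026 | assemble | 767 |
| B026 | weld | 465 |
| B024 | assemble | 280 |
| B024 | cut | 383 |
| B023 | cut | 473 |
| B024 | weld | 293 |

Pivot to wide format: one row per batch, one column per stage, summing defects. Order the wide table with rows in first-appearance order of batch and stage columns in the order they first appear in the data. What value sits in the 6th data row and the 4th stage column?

721

With rows in first-appearance order of batch, row 6 is batch=B027. stage columns in first-appearance order: assemble, cut, weld, pack; column 4 is pack.
Long rows with batch=B027, stage=pack: 13 + 708 = 721.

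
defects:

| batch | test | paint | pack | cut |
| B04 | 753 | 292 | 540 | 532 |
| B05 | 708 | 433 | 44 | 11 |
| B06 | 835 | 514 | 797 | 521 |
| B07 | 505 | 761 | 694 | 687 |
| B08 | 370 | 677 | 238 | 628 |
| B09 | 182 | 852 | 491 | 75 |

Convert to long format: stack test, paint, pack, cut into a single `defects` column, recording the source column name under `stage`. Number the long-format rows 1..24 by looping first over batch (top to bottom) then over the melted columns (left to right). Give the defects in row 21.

182

24 rows total (6 × 4). Row 21: index ⌊(21-1)/4⌋ = 5 into batch → B09; (21-1) mod 4 = 0 into the melted columns → test.
So row 21 is (B09, test, 182); defects = 182.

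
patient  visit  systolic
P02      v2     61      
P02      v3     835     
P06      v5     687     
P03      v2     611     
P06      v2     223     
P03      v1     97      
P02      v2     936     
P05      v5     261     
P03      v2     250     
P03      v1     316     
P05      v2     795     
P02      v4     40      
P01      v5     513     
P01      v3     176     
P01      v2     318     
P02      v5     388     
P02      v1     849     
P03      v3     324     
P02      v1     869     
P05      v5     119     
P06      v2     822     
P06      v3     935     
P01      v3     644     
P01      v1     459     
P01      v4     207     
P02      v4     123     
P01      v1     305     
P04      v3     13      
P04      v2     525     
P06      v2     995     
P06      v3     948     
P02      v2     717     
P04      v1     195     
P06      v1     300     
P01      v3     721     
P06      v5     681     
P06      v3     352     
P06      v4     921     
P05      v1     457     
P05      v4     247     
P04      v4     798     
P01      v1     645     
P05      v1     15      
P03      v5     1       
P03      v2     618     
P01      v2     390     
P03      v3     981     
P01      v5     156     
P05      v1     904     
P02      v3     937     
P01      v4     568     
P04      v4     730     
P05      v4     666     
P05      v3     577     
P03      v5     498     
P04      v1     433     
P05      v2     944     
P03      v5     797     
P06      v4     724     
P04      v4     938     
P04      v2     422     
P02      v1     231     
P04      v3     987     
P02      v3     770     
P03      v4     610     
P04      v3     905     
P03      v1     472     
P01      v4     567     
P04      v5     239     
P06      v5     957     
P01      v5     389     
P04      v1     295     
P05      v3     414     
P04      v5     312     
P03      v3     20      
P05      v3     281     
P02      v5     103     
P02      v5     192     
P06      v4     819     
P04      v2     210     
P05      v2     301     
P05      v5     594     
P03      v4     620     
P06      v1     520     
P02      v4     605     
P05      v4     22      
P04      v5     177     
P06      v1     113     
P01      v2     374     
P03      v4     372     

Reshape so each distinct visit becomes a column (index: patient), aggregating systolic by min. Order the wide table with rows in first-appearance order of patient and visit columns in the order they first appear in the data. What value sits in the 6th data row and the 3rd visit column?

With rows in first-appearance order of patient, row 6 is patient=P04. visit columns in first-appearance order: v2, v3, v5, v1, v4; column 3 is v5.
Long rows with patient=P04, visit=v5: min(239, 312, 177) = 177.

177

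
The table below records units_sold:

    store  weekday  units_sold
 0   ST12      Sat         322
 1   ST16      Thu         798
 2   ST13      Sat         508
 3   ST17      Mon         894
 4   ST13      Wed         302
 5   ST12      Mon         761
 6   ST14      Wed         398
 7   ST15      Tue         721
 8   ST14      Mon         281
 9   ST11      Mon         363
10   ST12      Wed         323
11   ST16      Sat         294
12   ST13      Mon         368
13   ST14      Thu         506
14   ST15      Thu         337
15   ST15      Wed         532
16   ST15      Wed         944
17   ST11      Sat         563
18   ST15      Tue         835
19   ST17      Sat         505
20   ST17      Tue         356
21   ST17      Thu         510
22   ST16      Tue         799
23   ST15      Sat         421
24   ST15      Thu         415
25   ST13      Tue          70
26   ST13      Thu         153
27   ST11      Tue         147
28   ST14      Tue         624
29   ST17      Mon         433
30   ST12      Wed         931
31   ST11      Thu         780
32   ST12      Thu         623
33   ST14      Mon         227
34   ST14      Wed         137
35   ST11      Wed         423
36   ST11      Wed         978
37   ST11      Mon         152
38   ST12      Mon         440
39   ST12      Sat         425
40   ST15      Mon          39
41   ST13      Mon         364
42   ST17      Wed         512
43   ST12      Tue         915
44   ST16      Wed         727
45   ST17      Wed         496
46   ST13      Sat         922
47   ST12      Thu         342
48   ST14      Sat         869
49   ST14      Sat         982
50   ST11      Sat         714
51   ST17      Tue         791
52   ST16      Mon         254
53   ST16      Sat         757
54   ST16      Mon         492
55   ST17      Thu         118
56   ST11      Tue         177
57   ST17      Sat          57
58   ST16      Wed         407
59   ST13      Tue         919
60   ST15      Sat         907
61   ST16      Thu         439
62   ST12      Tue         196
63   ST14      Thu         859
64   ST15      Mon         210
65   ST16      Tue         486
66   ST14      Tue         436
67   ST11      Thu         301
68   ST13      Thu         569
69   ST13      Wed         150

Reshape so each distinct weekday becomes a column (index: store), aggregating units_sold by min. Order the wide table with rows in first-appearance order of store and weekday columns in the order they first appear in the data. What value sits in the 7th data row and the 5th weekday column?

With rows in first-appearance order of store, row 7 is store=ST11. weekday columns in first-appearance order: Sat, Thu, Mon, Wed, Tue; column 5 is Tue.
Long rows with store=ST11, weekday=Tue: min(147, 177) = 147.

147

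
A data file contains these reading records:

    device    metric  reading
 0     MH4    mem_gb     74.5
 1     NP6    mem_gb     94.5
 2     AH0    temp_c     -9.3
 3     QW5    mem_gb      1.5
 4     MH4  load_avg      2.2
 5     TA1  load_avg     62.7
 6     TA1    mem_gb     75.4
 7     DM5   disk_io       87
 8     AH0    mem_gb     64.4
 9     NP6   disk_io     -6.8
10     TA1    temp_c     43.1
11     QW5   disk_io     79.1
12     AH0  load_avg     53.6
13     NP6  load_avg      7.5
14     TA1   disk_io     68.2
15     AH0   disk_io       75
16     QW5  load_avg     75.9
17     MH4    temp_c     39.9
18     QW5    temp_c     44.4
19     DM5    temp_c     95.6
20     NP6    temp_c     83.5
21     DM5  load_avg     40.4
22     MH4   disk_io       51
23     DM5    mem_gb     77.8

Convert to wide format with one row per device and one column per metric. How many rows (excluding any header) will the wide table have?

6 distinct device values → 6 rows.

6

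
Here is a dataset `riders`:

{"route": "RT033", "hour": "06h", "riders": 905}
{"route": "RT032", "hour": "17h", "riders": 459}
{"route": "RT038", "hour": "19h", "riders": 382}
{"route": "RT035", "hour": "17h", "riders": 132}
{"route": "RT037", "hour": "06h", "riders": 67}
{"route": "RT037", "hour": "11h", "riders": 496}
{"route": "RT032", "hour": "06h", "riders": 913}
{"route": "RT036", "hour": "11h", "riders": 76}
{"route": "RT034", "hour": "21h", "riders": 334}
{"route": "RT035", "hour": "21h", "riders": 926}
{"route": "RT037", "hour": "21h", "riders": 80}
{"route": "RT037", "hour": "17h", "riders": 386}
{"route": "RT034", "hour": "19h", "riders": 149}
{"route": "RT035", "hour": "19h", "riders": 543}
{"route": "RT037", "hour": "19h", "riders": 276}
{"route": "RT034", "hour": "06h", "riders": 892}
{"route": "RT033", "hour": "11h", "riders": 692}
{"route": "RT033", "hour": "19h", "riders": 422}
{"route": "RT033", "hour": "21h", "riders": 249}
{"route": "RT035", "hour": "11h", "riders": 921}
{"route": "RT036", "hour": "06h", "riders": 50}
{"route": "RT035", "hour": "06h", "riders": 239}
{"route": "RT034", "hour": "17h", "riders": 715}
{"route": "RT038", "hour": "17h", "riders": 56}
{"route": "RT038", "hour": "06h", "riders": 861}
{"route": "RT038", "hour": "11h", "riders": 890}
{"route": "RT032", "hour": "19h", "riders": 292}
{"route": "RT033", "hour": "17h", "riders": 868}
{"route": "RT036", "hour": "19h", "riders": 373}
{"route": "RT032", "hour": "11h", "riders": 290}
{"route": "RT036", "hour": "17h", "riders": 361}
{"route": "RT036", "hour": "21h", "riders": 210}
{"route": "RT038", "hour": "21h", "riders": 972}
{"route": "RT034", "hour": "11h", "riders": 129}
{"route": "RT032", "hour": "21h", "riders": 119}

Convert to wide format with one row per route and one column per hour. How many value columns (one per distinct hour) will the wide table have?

5 distinct hour values: 06h, 11h, 17h, 19h, 21h.

5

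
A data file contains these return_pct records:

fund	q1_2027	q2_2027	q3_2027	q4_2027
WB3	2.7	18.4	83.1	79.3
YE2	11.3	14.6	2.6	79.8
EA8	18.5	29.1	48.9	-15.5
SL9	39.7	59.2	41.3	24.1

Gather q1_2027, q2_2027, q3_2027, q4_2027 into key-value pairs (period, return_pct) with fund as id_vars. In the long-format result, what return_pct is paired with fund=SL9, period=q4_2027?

Unpivoting turns each (fund, wide-column) pair into one long row.
The wide cell at row SL9, column q4_2027 holds 24.1, so the long row (SL9, q4_2027) has return_pct=24.1.

24.1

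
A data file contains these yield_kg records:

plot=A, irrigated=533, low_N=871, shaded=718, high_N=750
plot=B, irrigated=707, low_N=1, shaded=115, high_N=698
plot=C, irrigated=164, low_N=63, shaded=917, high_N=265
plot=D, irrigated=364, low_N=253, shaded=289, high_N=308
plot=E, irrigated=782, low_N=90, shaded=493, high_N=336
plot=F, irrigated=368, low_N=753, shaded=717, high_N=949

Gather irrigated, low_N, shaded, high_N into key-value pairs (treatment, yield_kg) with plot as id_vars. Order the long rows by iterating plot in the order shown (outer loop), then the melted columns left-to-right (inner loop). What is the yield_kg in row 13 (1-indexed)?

24 rows total (6 × 4). Row 13: index ⌊(13-1)/4⌋ = 3 into plot → D; (13-1) mod 4 = 0 into the melted columns → irrigated.
So row 13 is (D, irrigated, 364); yield_kg = 364.

364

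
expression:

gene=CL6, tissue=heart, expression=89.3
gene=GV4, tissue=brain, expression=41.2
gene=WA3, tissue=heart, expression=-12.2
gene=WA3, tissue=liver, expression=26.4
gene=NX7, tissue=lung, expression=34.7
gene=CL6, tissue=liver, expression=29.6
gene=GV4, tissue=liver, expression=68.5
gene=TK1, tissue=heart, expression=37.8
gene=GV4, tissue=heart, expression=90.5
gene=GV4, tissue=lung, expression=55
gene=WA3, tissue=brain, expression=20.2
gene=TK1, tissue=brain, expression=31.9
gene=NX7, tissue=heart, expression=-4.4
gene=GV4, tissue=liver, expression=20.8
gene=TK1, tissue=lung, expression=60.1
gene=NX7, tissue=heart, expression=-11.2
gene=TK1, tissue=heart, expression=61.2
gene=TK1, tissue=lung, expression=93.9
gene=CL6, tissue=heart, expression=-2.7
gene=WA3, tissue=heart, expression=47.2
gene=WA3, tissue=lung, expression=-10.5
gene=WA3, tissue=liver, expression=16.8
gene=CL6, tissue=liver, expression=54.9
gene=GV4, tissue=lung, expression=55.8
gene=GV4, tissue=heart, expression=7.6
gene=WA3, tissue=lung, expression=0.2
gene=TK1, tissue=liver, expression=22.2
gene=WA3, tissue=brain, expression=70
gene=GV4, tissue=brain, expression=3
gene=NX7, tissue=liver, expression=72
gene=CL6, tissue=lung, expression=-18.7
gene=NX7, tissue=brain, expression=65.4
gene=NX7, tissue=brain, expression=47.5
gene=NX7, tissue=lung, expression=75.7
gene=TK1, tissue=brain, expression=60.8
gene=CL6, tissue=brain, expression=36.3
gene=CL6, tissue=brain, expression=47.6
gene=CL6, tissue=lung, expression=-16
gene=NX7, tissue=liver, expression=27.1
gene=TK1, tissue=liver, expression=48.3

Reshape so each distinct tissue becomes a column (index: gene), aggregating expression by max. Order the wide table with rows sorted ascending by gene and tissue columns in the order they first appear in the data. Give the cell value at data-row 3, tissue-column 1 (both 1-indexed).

-4.4

With rows sorted ascending by gene, row 3 is gene=NX7. tissue columns in first-appearance order: heart, brain, liver, lung; column 1 is heart.
Long rows with gene=NX7, tissue=heart: max(-4.4, -11.2) = -4.4.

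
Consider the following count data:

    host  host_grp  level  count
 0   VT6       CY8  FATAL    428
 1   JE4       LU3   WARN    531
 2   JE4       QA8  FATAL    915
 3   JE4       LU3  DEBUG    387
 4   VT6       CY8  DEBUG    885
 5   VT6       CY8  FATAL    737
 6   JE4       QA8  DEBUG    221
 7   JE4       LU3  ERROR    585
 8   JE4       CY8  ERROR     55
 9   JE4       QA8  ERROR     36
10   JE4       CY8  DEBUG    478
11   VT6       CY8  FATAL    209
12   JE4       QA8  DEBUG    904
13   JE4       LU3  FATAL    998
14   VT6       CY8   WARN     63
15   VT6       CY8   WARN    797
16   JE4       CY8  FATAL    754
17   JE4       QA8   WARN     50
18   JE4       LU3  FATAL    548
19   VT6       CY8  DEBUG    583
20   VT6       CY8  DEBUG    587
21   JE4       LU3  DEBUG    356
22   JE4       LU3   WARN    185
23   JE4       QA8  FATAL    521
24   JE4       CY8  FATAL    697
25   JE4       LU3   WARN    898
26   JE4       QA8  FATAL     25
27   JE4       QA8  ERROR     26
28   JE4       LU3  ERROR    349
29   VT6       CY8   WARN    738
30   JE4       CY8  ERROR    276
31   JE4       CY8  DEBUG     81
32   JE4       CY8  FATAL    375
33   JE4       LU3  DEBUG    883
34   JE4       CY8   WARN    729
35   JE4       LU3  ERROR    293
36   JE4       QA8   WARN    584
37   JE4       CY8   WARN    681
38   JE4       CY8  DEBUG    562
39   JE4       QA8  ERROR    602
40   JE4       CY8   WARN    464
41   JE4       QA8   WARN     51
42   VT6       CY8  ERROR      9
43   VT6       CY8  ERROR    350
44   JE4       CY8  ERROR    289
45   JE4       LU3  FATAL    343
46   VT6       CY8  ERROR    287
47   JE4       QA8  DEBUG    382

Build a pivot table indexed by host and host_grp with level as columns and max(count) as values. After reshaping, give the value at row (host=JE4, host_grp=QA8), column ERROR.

602

Rows with host=JE4, host_grp=QA8 and level=ERROR: count values are 36, 26, 602.
max(36, 26, 602) = 602.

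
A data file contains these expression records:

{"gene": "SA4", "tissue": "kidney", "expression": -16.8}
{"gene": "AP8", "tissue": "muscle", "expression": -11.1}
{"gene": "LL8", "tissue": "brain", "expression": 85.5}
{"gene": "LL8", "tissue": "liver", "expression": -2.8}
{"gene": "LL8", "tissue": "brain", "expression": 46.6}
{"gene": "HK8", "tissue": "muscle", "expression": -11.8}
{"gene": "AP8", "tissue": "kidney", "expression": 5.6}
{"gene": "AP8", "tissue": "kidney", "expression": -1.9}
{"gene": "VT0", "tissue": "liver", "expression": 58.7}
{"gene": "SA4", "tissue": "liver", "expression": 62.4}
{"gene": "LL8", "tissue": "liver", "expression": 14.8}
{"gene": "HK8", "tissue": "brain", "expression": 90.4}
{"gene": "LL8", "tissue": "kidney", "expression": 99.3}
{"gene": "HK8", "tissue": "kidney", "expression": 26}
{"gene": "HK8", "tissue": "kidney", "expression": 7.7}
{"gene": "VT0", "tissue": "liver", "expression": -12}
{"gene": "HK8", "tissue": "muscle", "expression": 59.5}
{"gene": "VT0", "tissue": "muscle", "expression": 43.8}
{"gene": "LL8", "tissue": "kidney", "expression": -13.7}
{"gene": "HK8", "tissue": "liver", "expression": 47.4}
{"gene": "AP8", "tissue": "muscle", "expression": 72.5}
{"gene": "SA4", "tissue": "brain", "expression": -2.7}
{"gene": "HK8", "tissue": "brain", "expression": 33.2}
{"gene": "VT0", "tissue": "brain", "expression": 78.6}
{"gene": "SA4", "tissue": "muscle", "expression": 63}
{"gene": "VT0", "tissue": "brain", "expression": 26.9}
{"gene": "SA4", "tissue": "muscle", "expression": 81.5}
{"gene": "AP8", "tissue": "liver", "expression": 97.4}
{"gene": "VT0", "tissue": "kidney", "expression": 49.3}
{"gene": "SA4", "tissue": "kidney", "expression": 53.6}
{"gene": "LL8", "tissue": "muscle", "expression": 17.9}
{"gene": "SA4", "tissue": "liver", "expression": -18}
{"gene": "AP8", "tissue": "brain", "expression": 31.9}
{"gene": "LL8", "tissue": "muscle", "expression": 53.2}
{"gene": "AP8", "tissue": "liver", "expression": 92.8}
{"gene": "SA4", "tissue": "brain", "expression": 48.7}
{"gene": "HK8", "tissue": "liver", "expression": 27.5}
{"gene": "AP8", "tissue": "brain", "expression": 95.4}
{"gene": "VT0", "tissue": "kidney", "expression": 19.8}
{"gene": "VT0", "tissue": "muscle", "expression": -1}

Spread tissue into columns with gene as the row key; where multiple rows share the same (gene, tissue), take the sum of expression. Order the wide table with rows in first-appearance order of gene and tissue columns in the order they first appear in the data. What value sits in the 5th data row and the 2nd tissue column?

With rows in first-appearance order of gene, row 5 is gene=VT0. tissue columns in first-appearance order: kidney, muscle, brain, liver; column 2 is muscle.
Long rows with gene=VT0, tissue=muscle: 43.8 + -1 = 42.8.

42.8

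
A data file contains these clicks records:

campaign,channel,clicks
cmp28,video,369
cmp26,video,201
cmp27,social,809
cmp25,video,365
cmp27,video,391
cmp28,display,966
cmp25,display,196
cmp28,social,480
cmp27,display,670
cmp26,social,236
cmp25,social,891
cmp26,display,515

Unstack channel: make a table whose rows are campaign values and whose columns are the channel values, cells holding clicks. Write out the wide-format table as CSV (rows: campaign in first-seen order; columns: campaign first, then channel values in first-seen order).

Columns: campaign plus the 3 distinct channel values (video, social, display).
For example, row cmp28 column video takes clicks=369 from the long row (cmp28, video).

campaign,video,social,display
cmp28,369,480,966
cmp26,201,236,515
cmp27,391,809,670
cmp25,365,891,196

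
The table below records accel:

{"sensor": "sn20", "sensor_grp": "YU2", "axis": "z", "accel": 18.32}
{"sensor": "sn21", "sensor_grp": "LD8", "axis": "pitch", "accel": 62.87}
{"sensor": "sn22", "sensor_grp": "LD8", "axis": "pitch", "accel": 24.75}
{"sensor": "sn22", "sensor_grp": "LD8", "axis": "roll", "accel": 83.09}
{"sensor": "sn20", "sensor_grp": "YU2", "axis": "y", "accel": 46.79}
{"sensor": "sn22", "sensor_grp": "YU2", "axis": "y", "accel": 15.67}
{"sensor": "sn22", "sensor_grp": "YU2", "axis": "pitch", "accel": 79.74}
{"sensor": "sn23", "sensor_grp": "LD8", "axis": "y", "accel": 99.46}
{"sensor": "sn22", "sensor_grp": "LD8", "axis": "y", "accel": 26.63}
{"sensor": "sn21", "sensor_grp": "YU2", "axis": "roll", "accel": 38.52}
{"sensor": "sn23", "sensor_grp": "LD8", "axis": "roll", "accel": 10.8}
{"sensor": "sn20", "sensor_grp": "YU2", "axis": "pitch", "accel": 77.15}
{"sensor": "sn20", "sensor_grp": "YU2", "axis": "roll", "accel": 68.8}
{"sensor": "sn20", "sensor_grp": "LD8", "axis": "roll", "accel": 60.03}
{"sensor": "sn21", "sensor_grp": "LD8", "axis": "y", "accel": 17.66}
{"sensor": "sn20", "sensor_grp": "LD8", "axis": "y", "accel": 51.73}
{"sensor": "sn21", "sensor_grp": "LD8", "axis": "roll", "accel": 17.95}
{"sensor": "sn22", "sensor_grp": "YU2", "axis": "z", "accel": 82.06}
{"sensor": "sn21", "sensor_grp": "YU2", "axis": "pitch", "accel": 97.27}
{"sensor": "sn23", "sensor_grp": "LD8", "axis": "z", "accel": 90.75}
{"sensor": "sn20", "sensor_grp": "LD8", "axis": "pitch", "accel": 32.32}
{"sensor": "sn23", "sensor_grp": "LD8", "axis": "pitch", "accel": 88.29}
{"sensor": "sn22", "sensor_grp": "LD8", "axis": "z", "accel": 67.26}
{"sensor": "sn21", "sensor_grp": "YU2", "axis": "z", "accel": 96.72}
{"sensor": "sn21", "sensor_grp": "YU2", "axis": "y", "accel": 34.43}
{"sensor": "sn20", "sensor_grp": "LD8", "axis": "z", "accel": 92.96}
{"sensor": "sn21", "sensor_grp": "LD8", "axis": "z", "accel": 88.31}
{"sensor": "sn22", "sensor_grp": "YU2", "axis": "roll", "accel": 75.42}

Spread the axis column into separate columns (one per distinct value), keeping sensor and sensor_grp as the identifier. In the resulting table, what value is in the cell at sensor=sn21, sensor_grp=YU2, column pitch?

Wide layout: rows indexed by sensor and sensor_grp, columns are the 4 distinct axis values (z, pitch, roll, y).
Cell (sensor=sn21, sensor_grp=YU2, axis=pitch) draws from the long row where sensor=sn21, sensor_grp=YU2 and axis=pitch, which has accel=97.27.

97.27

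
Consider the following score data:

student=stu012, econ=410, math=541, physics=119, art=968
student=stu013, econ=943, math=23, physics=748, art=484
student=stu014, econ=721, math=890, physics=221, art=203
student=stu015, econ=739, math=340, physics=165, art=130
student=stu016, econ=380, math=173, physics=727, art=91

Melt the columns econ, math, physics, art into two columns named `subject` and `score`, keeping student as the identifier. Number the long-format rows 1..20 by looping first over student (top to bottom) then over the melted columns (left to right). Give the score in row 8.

484

20 rows total (5 × 4). Row 8: index ⌊(8-1)/4⌋ = 1 into student → stu013; (8-1) mod 4 = 3 into the melted columns → art.
So row 8 is (stu013, art, 484); score = 484.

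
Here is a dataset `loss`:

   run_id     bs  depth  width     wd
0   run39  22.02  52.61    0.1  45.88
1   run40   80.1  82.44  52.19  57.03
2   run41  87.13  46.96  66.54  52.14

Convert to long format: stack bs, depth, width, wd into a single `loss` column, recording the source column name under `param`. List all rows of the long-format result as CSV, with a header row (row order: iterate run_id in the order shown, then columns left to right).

Each (run_id, column) pair becomes one row: 3 × 4 = 12 rows.
For example, (run39, bs) → loss=22.02.

run_id,param,loss
run39,bs,22.02
run39,depth,52.61
run39,width,0.1
run39,wd,45.88
run40,bs,80.1
run40,depth,82.44
run40,width,52.19
run40,wd,57.03
run41,bs,87.13
run41,depth,46.96
run41,width,66.54
run41,wd,52.14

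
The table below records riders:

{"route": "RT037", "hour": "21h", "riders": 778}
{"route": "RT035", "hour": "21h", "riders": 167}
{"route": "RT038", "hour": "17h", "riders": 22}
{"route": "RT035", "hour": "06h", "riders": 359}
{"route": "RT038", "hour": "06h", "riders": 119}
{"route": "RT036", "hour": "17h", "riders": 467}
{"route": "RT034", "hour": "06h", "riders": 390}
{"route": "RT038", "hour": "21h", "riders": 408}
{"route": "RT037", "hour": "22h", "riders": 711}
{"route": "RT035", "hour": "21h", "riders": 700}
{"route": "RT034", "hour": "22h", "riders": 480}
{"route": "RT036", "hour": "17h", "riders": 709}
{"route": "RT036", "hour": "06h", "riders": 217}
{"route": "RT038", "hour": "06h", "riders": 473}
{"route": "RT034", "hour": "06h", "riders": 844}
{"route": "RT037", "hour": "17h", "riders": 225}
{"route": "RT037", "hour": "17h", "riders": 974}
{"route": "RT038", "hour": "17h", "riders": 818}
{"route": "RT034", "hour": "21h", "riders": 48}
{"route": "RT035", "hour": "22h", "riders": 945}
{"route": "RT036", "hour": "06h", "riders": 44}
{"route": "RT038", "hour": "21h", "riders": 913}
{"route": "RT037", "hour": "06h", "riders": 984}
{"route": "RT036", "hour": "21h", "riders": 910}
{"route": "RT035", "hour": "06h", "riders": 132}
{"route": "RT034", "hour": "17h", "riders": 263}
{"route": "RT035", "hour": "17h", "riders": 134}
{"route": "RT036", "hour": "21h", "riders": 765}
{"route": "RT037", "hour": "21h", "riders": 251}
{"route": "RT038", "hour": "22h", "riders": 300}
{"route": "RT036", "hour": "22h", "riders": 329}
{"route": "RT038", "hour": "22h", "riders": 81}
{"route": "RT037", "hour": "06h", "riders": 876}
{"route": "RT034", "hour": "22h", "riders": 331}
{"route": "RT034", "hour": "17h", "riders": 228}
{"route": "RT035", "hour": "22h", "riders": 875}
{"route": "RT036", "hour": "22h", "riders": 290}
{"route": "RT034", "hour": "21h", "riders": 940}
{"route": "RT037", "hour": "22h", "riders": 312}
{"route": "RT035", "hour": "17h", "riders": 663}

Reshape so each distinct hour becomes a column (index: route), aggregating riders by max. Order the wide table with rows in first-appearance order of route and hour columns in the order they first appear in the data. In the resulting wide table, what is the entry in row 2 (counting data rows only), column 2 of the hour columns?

With rows in first-appearance order of route, row 2 is route=RT035. hour columns in first-appearance order: 21h, 17h, 06h, 22h; column 2 is 17h.
Long rows with route=RT035, hour=17h: max(134, 663) = 663.

663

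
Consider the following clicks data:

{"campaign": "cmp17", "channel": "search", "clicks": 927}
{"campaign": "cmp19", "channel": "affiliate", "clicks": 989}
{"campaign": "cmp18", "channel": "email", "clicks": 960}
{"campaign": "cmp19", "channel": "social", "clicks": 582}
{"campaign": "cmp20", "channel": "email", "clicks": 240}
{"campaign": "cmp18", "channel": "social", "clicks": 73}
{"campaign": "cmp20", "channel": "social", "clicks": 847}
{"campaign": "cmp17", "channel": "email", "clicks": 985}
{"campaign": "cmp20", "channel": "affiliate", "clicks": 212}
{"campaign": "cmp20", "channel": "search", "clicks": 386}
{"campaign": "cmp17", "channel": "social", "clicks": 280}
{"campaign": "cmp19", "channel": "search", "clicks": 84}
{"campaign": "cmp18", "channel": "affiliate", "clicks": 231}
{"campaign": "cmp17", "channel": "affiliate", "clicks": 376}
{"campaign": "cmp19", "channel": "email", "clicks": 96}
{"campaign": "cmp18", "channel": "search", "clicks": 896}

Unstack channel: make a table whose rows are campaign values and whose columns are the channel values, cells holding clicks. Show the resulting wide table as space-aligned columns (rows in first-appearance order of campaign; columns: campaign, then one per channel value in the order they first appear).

campaign  search  affiliate  email  social
cmp17     927     376        985    280   
cmp19     84      989        96     582   
cmp18     896     231        960    73    
cmp20     386     212        240    847   

Columns: campaign plus the 4 distinct channel values (search, affiliate, email, social).
For example, row cmp17 column search takes clicks=927 from the long row (cmp17, search).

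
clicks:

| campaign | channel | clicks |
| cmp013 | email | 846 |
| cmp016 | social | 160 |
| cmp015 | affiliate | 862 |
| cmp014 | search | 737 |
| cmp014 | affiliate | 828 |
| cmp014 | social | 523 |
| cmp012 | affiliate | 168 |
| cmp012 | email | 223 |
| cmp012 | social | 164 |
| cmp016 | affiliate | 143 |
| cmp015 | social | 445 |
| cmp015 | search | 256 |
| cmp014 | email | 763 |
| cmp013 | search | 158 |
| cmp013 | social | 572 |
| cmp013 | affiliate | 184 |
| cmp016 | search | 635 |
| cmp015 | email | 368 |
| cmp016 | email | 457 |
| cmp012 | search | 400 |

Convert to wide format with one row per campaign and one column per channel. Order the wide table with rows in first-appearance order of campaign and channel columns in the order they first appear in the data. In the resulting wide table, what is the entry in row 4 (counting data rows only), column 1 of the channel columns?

763

With rows in first-appearance order of campaign, row 4 is campaign=cmp014. channel columns in first-appearance order: email, social, affiliate, search; column 1 is email.
Long rows with campaign=cmp014, channel=email: clicks = 763.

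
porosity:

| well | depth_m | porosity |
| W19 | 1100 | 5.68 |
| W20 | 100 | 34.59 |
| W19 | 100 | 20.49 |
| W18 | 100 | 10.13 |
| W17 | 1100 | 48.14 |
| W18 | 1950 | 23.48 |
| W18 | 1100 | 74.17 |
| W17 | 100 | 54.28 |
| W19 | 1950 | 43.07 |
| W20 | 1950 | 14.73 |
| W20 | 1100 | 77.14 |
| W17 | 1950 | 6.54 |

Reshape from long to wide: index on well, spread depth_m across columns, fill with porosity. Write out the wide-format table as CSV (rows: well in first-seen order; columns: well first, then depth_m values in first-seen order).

Columns: well plus the 3 distinct depth_m values (1100, 100, 1950).
For example, row W19 column 1100 takes porosity=5.68 from the long row (W19, 1100).

well,1100,100,1950
W19,5.68,20.49,43.07
W20,77.14,34.59,14.73
W18,74.17,10.13,23.48
W17,48.14,54.28,6.54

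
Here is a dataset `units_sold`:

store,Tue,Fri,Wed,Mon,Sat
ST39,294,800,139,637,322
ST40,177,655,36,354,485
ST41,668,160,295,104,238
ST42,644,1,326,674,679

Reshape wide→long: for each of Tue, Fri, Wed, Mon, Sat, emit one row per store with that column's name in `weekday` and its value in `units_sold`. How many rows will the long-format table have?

4 store values × 5 melted columns = 20 rows.

20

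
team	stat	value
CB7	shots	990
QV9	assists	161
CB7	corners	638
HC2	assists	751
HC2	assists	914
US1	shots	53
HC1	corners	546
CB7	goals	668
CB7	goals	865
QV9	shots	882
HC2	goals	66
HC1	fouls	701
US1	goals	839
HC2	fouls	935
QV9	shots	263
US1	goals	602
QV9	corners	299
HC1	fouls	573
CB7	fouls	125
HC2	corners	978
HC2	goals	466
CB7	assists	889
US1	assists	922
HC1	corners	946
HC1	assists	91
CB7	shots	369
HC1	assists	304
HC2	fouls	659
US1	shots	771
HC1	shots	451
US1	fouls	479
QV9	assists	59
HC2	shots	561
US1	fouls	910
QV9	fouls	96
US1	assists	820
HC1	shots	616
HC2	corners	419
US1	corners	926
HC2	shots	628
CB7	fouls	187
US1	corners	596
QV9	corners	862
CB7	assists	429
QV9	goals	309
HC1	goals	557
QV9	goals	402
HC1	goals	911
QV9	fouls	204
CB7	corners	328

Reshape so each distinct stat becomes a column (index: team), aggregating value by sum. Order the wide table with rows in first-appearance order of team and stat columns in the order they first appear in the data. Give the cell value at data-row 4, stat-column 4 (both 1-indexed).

With rows in first-appearance order of team, row 4 is team=US1. stat columns in first-appearance order: shots, assists, corners, goals, fouls; column 4 is goals.
Long rows with team=US1, stat=goals: 839 + 602 = 1441.

1441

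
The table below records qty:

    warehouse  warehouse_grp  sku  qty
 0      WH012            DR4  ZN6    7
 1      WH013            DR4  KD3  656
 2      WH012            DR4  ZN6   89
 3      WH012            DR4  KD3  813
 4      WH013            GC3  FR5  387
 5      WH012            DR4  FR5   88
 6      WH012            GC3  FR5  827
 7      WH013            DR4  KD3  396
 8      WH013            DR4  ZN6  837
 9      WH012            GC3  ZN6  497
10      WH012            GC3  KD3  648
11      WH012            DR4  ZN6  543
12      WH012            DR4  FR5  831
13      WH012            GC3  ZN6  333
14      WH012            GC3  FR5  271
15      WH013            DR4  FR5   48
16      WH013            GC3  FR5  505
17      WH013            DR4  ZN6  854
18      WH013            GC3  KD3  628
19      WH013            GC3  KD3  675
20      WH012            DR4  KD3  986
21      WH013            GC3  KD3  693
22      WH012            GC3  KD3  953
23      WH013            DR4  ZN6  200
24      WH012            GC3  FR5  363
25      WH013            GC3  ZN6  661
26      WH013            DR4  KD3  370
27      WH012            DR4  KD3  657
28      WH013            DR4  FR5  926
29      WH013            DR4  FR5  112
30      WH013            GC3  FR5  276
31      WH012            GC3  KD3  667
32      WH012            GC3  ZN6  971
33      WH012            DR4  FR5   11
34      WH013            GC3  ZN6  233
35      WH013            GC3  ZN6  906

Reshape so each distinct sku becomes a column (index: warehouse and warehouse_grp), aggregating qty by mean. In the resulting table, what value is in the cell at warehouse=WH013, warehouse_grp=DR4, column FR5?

362

Rows with warehouse=WH013, warehouse_grp=DR4 and sku=FR5: qty values are 48, 926, 112.
(48 + 926 + 112) / 3 = 362.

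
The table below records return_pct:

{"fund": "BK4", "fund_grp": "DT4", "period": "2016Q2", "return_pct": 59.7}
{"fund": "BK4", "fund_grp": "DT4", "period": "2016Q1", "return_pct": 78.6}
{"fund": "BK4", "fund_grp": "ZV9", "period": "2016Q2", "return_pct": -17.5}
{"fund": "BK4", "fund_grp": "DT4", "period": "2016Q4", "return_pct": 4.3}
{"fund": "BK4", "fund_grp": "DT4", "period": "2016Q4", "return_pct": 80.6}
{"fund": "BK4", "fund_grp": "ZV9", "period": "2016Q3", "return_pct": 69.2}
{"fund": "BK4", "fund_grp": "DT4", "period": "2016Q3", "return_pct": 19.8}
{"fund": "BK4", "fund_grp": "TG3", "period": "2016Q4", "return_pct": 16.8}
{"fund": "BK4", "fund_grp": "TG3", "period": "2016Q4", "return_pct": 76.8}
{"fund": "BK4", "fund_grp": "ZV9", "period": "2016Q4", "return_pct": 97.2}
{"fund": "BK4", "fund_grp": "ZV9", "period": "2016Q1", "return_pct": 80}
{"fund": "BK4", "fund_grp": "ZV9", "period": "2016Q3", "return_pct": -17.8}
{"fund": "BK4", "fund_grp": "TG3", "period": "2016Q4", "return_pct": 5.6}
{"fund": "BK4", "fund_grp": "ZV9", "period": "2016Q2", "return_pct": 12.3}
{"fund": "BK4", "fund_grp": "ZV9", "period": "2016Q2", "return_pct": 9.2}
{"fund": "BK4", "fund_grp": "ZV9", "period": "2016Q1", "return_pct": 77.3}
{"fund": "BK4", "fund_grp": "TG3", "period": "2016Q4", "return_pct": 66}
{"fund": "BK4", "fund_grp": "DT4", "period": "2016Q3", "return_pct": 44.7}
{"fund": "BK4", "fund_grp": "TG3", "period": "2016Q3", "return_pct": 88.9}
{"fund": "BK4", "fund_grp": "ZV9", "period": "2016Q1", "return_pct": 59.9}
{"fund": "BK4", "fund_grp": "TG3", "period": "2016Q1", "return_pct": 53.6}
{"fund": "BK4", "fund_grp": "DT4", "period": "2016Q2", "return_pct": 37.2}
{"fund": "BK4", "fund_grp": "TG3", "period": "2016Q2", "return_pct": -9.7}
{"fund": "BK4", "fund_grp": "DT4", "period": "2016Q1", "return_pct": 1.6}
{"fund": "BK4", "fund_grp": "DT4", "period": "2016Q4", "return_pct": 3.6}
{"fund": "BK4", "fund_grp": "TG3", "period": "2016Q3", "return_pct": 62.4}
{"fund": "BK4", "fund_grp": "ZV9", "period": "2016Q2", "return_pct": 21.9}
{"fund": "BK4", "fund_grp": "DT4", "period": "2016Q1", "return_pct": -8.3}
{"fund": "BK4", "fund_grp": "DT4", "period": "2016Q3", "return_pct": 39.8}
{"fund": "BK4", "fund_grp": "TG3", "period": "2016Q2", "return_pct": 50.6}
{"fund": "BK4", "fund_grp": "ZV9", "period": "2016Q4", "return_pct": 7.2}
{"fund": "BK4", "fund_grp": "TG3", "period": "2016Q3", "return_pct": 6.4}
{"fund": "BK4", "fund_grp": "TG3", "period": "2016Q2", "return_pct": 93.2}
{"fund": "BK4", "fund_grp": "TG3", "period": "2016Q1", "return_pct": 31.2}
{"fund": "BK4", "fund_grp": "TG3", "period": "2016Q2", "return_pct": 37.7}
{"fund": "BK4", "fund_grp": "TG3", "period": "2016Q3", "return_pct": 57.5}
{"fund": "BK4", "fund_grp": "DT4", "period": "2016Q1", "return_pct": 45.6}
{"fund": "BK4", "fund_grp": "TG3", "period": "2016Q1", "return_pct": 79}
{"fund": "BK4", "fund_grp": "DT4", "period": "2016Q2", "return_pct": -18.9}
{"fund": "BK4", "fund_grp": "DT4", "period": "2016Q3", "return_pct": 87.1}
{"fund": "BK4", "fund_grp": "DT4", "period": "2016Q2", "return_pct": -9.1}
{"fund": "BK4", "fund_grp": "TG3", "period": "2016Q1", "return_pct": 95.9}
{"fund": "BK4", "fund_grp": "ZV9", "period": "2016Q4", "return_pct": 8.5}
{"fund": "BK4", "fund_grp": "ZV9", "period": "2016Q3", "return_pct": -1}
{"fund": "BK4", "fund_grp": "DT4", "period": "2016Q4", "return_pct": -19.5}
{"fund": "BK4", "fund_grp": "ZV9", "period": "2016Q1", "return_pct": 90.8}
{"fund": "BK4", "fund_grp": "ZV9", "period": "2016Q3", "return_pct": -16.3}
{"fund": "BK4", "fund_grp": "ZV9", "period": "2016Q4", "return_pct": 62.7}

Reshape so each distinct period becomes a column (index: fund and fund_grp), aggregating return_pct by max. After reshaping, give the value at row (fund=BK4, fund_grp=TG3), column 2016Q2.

Rows with fund=BK4, fund_grp=TG3 and period=2016Q2: return_pct values are -9.7, 50.6, 93.2, 37.7.
max(-9.7, 50.6, 93.2, 37.7) = 93.2.

93.2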